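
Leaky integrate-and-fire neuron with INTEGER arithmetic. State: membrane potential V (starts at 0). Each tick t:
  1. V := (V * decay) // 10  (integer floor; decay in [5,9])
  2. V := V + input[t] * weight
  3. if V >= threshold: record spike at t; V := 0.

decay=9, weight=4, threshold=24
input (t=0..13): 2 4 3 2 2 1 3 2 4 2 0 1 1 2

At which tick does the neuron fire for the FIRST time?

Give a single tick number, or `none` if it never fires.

Answer: 2

Derivation:
t=0: input=2 -> V=8
t=1: input=4 -> V=23
t=2: input=3 -> V=0 FIRE
t=3: input=2 -> V=8
t=4: input=2 -> V=15
t=5: input=1 -> V=17
t=6: input=3 -> V=0 FIRE
t=7: input=2 -> V=8
t=8: input=4 -> V=23
t=9: input=2 -> V=0 FIRE
t=10: input=0 -> V=0
t=11: input=1 -> V=4
t=12: input=1 -> V=7
t=13: input=2 -> V=14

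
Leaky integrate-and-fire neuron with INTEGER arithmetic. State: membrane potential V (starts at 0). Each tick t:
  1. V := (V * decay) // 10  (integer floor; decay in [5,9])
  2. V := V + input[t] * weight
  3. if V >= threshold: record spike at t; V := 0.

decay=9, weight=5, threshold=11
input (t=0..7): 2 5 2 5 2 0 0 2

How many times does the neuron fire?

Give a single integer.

t=0: input=2 -> V=10
t=1: input=5 -> V=0 FIRE
t=2: input=2 -> V=10
t=3: input=5 -> V=0 FIRE
t=4: input=2 -> V=10
t=5: input=0 -> V=9
t=6: input=0 -> V=8
t=7: input=2 -> V=0 FIRE

Answer: 3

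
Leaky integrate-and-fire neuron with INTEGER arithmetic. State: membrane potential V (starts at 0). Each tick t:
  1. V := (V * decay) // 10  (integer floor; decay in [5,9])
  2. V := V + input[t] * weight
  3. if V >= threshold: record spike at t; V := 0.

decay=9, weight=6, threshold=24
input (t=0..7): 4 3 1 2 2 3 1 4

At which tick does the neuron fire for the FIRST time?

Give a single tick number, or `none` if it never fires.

t=0: input=4 -> V=0 FIRE
t=1: input=3 -> V=18
t=2: input=1 -> V=22
t=3: input=2 -> V=0 FIRE
t=4: input=2 -> V=12
t=5: input=3 -> V=0 FIRE
t=6: input=1 -> V=6
t=7: input=4 -> V=0 FIRE

Answer: 0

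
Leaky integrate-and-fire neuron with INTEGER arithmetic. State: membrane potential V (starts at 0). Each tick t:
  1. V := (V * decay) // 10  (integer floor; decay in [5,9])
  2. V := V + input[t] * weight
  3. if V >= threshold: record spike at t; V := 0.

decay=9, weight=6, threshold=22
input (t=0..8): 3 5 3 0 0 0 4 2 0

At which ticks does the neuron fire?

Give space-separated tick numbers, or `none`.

Answer: 1 6

Derivation:
t=0: input=3 -> V=18
t=1: input=5 -> V=0 FIRE
t=2: input=3 -> V=18
t=3: input=0 -> V=16
t=4: input=0 -> V=14
t=5: input=0 -> V=12
t=6: input=4 -> V=0 FIRE
t=7: input=2 -> V=12
t=8: input=0 -> V=10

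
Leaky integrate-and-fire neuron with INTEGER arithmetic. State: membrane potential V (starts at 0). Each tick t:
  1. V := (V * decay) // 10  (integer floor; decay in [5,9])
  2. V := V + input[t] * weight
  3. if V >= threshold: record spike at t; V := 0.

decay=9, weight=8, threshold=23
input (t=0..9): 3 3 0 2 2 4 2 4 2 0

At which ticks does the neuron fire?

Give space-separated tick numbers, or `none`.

t=0: input=3 -> V=0 FIRE
t=1: input=3 -> V=0 FIRE
t=2: input=0 -> V=0
t=3: input=2 -> V=16
t=4: input=2 -> V=0 FIRE
t=5: input=4 -> V=0 FIRE
t=6: input=2 -> V=16
t=7: input=4 -> V=0 FIRE
t=8: input=2 -> V=16
t=9: input=0 -> V=14

Answer: 0 1 4 5 7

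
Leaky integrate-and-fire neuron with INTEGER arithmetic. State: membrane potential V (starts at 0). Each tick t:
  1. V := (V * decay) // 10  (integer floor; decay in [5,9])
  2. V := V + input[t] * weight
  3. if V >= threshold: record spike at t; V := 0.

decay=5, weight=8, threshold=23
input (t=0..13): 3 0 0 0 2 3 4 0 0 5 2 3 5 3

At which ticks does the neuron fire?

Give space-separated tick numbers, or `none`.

Answer: 0 5 6 9 11 12 13

Derivation:
t=0: input=3 -> V=0 FIRE
t=1: input=0 -> V=0
t=2: input=0 -> V=0
t=3: input=0 -> V=0
t=4: input=2 -> V=16
t=5: input=3 -> V=0 FIRE
t=6: input=4 -> V=0 FIRE
t=7: input=0 -> V=0
t=8: input=0 -> V=0
t=9: input=5 -> V=0 FIRE
t=10: input=2 -> V=16
t=11: input=3 -> V=0 FIRE
t=12: input=5 -> V=0 FIRE
t=13: input=3 -> V=0 FIRE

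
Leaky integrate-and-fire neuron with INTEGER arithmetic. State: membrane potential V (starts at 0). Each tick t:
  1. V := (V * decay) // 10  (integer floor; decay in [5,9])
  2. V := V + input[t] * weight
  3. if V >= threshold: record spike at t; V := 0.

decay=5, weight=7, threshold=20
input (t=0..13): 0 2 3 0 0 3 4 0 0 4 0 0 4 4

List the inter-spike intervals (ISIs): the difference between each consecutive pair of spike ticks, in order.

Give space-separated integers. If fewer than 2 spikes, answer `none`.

Answer: 3 1 3 3 1

Derivation:
t=0: input=0 -> V=0
t=1: input=2 -> V=14
t=2: input=3 -> V=0 FIRE
t=3: input=0 -> V=0
t=4: input=0 -> V=0
t=5: input=3 -> V=0 FIRE
t=6: input=4 -> V=0 FIRE
t=7: input=0 -> V=0
t=8: input=0 -> V=0
t=9: input=4 -> V=0 FIRE
t=10: input=0 -> V=0
t=11: input=0 -> V=0
t=12: input=4 -> V=0 FIRE
t=13: input=4 -> V=0 FIRE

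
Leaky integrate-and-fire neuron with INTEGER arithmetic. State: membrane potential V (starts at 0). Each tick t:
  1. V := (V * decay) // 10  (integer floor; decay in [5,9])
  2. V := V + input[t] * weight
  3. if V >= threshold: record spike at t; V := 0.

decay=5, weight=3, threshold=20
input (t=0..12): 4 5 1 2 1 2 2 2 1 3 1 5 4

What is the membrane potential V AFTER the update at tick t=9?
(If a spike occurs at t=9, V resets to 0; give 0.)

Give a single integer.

Answer: 13

Derivation:
t=0: input=4 -> V=12
t=1: input=5 -> V=0 FIRE
t=2: input=1 -> V=3
t=3: input=2 -> V=7
t=4: input=1 -> V=6
t=5: input=2 -> V=9
t=6: input=2 -> V=10
t=7: input=2 -> V=11
t=8: input=1 -> V=8
t=9: input=3 -> V=13
t=10: input=1 -> V=9
t=11: input=5 -> V=19
t=12: input=4 -> V=0 FIRE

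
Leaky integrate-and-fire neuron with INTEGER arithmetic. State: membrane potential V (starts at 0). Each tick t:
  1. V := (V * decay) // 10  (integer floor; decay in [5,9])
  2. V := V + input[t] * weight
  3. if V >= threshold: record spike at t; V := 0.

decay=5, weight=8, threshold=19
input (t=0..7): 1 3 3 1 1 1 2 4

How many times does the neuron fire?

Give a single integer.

t=0: input=1 -> V=8
t=1: input=3 -> V=0 FIRE
t=2: input=3 -> V=0 FIRE
t=3: input=1 -> V=8
t=4: input=1 -> V=12
t=5: input=1 -> V=14
t=6: input=2 -> V=0 FIRE
t=7: input=4 -> V=0 FIRE

Answer: 4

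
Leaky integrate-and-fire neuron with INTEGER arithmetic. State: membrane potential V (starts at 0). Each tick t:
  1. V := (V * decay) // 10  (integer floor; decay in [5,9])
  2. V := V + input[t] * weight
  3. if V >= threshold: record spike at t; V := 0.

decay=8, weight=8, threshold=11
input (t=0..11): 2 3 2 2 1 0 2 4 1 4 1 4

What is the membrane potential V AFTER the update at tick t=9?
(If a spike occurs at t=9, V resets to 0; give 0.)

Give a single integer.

Answer: 0

Derivation:
t=0: input=2 -> V=0 FIRE
t=1: input=3 -> V=0 FIRE
t=2: input=2 -> V=0 FIRE
t=3: input=2 -> V=0 FIRE
t=4: input=1 -> V=8
t=5: input=0 -> V=6
t=6: input=2 -> V=0 FIRE
t=7: input=4 -> V=0 FIRE
t=8: input=1 -> V=8
t=9: input=4 -> V=0 FIRE
t=10: input=1 -> V=8
t=11: input=4 -> V=0 FIRE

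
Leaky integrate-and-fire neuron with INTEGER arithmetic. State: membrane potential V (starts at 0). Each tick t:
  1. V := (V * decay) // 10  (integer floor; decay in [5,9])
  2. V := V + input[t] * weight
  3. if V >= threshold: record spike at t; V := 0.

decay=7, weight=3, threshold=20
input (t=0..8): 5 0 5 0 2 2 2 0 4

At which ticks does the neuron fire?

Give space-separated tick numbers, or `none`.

Answer: 2

Derivation:
t=0: input=5 -> V=15
t=1: input=0 -> V=10
t=2: input=5 -> V=0 FIRE
t=3: input=0 -> V=0
t=4: input=2 -> V=6
t=5: input=2 -> V=10
t=6: input=2 -> V=13
t=7: input=0 -> V=9
t=8: input=4 -> V=18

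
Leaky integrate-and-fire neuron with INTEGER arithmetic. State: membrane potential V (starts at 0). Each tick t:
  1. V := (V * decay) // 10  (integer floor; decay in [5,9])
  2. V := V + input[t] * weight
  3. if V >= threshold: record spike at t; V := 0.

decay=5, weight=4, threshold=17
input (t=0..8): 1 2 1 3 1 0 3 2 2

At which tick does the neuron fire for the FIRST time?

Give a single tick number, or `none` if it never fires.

t=0: input=1 -> V=4
t=1: input=2 -> V=10
t=2: input=1 -> V=9
t=3: input=3 -> V=16
t=4: input=1 -> V=12
t=5: input=0 -> V=6
t=6: input=3 -> V=15
t=7: input=2 -> V=15
t=8: input=2 -> V=15

Answer: none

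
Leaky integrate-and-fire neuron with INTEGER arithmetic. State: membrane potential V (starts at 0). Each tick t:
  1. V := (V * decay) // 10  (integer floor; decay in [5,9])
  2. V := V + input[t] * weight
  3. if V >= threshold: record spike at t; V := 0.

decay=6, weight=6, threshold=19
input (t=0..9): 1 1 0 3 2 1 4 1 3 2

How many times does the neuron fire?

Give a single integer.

t=0: input=1 -> V=6
t=1: input=1 -> V=9
t=2: input=0 -> V=5
t=3: input=3 -> V=0 FIRE
t=4: input=2 -> V=12
t=5: input=1 -> V=13
t=6: input=4 -> V=0 FIRE
t=7: input=1 -> V=6
t=8: input=3 -> V=0 FIRE
t=9: input=2 -> V=12

Answer: 3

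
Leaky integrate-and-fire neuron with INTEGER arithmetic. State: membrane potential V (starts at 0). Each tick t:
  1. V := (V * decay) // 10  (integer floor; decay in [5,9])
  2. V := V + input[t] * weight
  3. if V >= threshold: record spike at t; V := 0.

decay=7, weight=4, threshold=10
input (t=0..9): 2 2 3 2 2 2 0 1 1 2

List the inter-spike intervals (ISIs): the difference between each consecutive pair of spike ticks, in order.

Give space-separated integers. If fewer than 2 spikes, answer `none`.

Answer: 1 2 5

Derivation:
t=0: input=2 -> V=8
t=1: input=2 -> V=0 FIRE
t=2: input=3 -> V=0 FIRE
t=3: input=2 -> V=8
t=4: input=2 -> V=0 FIRE
t=5: input=2 -> V=8
t=6: input=0 -> V=5
t=7: input=1 -> V=7
t=8: input=1 -> V=8
t=9: input=2 -> V=0 FIRE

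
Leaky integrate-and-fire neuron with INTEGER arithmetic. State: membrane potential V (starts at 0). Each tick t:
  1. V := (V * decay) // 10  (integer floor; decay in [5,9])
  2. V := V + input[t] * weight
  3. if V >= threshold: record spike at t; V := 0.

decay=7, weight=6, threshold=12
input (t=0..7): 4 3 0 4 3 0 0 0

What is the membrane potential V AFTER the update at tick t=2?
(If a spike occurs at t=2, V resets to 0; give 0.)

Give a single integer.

Answer: 0

Derivation:
t=0: input=4 -> V=0 FIRE
t=1: input=3 -> V=0 FIRE
t=2: input=0 -> V=0
t=3: input=4 -> V=0 FIRE
t=4: input=3 -> V=0 FIRE
t=5: input=0 -> V=0
t=6: input=0 -> V=0
t=7: input=0 -> V=0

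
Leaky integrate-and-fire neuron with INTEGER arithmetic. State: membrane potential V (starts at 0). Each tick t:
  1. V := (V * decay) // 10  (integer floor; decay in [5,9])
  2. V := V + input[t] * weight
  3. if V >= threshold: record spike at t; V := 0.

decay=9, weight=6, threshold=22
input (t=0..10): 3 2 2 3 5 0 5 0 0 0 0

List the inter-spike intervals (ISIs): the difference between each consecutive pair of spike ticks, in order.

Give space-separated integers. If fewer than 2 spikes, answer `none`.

Answer: 2 1 2

Derivation:
t=0: input=3 -> V=18
t=1: input=2 -> V=0 FIRE
t=2: input=2 -> V=12
t=3: input=3 -> V=0 FIRE
t=4: input=5 -> V=0 FIRE
t=5: input=0 -> V=0
t=6: input=5 -> V=0 FIRE
t=7: input=0 -> V=0
t=8: input=0 -> V=0
t=9: input=0 -> V=0
t=10: input=0 -> V=0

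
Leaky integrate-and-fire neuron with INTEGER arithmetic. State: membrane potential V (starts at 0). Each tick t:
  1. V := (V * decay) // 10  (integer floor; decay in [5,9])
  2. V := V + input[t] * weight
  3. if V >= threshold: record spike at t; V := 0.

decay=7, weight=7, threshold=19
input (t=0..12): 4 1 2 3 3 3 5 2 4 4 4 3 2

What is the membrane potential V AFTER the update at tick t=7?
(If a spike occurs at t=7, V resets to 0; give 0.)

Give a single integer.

t=0: input=4 -> V=0 FIRE
t=1: input=1 -> V=7
t=2: input=2 -> V=18
t=3: input=3 -> V=0 FIRE
t=4: input=3 -> V=0 FIRE
t=5: input=3 -> V=0 FIRE
t=6: input=5 -> V=0 FIRE
t=7: input=2 -> V=14
t=8: input=4 -> V=0 FIRE
t=9: input=4 -> V=0 FIRE
t=10: input=4 -> V=0 FIRE
t=11: input=3 -> V=0 FIRE
t=12: input=2 -> V=14

Answer: 14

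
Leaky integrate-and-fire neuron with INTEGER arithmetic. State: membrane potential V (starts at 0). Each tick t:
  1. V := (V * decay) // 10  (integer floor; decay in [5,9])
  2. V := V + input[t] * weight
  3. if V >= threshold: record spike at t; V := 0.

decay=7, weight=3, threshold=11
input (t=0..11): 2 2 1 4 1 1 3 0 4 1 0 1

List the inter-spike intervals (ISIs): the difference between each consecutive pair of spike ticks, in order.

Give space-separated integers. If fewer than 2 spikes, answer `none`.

t=0: input=2 -> V=6
t=1: input=2 -> V=10
t=2: input=1 -> V=10
t=3: input=4 -> V=0 FIRE
t=4: input=1 -> V=3
t=5: input=1 -> V=5
t=6: input=3 -> V=0 FIRE
t=7: input=0 -> V=0
t=8: input=4 -> V=0 FIRE
t=9: input=1 -> V=3
t=10: input=0 -> V=2
t=11: input=1 -> V=4

Answer: 3 2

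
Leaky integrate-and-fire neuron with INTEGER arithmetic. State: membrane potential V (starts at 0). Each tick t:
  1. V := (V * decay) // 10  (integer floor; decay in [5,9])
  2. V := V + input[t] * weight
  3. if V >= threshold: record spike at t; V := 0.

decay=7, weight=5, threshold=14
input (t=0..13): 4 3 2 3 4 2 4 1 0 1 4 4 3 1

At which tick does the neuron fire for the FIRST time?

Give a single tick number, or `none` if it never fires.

t=0: input=4 -> V=0 FIRE
t=1: input=3 -> V=0 FIRE
t=2: input=2 -> V=10
t=3: input=3 -> V=0 FIRE
t=4: input=4 -> V=0 FIRE
t=5: input=2 -> V=10
t=6: input=4 -> V=0 FIRE
t=7: input=1 -> V=5
t=8: input=0 -> V=3
t=9: input=1 -> V=7
t=10: input=4 -> V=0 FIRE
t=11: input=4 -> V=0 FIRE
t=12: input=3 -> V=0 FIRE
t=13: input=1 -> V=5

Answer: 0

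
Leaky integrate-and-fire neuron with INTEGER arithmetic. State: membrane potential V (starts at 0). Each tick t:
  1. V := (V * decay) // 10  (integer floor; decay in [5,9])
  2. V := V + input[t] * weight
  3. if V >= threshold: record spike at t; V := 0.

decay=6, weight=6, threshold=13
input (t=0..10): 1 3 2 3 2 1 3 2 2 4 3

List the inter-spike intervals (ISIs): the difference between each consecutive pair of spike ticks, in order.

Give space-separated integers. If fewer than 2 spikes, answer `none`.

t=0: input=1 -> V=6
t=1: input=3 -> V=0 FIRE
t=2: input=2 -> V=12
t=3: input=3 -> V=0 FIRE
t=4: input=2 -> V=12
t=5: input=1 -> V=0 FIRE
t=6: input=3 -> V=0 FIRE
t=7: input=2 -> V=12
t=8: input=2 -> V=0 FIRE
t=9: input=4 -> V=0 FIRE
t=10: input=3 -> V=0 FIRE

Answer: 2 2 1 2 1 1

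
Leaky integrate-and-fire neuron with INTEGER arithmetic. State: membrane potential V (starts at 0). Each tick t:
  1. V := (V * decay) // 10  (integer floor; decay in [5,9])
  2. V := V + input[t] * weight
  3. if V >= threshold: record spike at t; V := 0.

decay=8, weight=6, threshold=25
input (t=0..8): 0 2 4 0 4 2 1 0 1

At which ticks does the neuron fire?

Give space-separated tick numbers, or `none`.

Answer: 2 5

Derivation:
t=0: input=0 -> V=0
t=1: input=2 -> V=12
t=2: input=4 -> V=0 FIRE
t=3: input=0 -> V=0
t=4: input=4 -> V=24
t=5: input=2 -> V=0 FIRE
t=6: input=1 -> V=6
t=7: input=0 -> V=4
t=8: input=1 -> V=9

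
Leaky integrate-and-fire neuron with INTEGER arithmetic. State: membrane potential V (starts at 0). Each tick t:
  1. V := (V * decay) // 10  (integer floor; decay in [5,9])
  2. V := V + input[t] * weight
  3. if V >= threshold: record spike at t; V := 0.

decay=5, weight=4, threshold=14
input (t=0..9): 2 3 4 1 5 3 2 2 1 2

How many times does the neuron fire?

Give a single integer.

t=0: input=2 -> V=8
t=1: input=3 -> V=0 FIRE
t=2: input=4 -> V=0 FIRE
t=3: input=1 -> V=4
t=4: input=5 -> V=0 FIRE
t=5: input=3 -> V=12
t=6: input=2 -> V=0 FIRE
t=7: input=2 -> V=8
t=8: input=1 -> V=8
t=9: input=2 -> V=12

Answer: 4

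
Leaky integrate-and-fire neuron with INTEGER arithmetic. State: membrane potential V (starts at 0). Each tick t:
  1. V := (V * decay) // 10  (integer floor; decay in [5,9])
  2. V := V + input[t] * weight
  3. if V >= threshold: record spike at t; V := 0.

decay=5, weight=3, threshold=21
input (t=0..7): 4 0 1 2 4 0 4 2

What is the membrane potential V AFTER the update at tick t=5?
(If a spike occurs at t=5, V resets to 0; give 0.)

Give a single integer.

Answer: 8

Derivation:
t=0: input=4 -> V=12
t=1: input=0 -> V=6
t=2: input=1 -> V=6
t=3: input=2 -> V=9
t=4: input=4 -> V=16
t=5: input=0 -> V=8
t=6: input=4 -> V=16
t=7: input=2 -> V=14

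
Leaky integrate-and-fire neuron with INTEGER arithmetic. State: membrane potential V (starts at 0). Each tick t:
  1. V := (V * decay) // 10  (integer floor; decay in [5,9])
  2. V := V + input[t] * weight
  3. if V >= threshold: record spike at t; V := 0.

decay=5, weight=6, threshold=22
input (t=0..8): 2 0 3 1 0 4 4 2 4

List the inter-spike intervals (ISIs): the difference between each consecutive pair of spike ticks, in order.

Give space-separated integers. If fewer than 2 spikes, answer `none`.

t=0: input=2 -> V=12
t=1: input=0 -> V=6
t=2: input=3 -> V=21
t=3: input=1 -> V=16
t=4: input=0 -> V=8
t=5: input=4 -> V=0 FIRE
t=6: input=4 -> V=0 FIRE
t=7: input=2 -> V=12
t=8: input=4 -> V=0 FIRE

Answer: 1 2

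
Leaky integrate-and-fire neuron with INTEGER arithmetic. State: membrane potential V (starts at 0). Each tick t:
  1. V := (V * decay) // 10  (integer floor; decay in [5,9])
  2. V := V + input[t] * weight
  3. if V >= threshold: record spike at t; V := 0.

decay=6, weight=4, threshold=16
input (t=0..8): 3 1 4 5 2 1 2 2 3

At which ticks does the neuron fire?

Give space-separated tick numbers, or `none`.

Answer: 2 3 8

Derivation:
t=0: input=3 -> V=12
t=1: input=1 -> V=11
t=2: input=4 -> V=0 FIRE
t=3: input=5 -> V=0 FIRE
t=4: input=2 -> V=8
t=5: input=1 -> V=8
t=6: input=2 -> V=12
t=7: input=2 -> V=15
t=8: input=3 -> V=0 FIRE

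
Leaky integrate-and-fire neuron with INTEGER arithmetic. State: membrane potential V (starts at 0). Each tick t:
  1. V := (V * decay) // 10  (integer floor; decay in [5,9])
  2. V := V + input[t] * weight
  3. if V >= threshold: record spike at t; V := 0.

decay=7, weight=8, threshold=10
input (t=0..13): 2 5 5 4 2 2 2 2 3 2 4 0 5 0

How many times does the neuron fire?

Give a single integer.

t=0: input=2 -> V=0 FIRE
t=1: input=5 -> V=0 FIRE
t=2: input=5 -> V=0 FIRE
t=3: input=4 -> V=0 FIRE
t=4: input=2 -> V=0 FIRE
t=5: input=2 -> V=0 FIRE
t=6: input=2 -> V=0 FIRE
t=7: input=2 -> V=0 FIRE
t=8: input=3 -> V=0 FIRE
t=9: input=2 -> V=0 FIRE
t=10: input=4 -> V=0 FIRE
t=11: input=0 -> V=0
t=12: input=5 -> V=0 FIRE
t=13: input=0 -> V=0

Answer: 12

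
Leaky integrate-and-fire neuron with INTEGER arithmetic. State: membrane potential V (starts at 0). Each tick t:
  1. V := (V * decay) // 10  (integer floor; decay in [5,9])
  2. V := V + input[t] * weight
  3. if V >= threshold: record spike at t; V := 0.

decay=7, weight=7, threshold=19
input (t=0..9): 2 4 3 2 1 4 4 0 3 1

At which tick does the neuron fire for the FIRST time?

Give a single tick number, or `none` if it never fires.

t=0: input=2 -> V=14
t=1: input=4 -> V=0 FIRE
t=2: input=3 -> V=0 FIRE
t=3: input=2 -> V=14
t=4: input=1 -> V=16
t=5: input=4 -> V=0 FIRE
t=6: input=4 -> V=0 FIRE
t=7: input=0 -> V=0
t=8: input=3 -> V=0 FIRE
t=9: input=1 -> V=7

Answer: 1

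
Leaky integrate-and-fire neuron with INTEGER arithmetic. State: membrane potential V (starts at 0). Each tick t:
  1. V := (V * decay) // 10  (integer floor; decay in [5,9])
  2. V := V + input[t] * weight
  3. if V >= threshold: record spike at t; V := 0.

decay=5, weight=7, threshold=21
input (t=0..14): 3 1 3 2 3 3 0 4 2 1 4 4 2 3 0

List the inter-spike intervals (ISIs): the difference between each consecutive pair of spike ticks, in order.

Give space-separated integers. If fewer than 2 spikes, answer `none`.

t=0: input=3 -> V=0 FIRE
t=1: input=1 -> V=7
t=2: input=3 -> V=0 FIRE
t=3: input=2 -> V=14
t=4: input=3 -> V=0 FIRE
t=5: input=3 -> V=0 FIRE
t=6: input=0 -> V=0
t=7: input=4 -> V=0 FIRE
t=8: input=2 -> V=14
t=9: input=1 -> V=14
t=10: input=4 -> V=0 FIRE
t=11: input=4 -> V=0 FIRE
t=12: input=2 -> V=14
t=13: input=3 -> V=0 FIRE
t=14: input=0 -> V=0

Answer: 2 2 1 2 3 1 2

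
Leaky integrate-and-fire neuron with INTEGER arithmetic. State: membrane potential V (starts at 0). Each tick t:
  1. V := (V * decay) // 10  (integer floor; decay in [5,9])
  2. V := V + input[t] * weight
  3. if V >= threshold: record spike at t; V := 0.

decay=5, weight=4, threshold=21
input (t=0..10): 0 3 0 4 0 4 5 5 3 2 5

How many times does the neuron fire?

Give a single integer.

t=0: input=0 -> V=0
t=1: input=3 -> V=12
t=2: input=0 -> V=6
t=3: input=4 -> V=19
t=4: input=0 -> V=9
t=5: input=4 -> V=20
t=6: input=5 -> V=0 FIRE
t=7: input=5 -> V=20
t=8: input=3 -> V=0 FIRE
t=9: input=2 -> V=8
t=10: input=5 -> V=0 FIRE

Answer: 3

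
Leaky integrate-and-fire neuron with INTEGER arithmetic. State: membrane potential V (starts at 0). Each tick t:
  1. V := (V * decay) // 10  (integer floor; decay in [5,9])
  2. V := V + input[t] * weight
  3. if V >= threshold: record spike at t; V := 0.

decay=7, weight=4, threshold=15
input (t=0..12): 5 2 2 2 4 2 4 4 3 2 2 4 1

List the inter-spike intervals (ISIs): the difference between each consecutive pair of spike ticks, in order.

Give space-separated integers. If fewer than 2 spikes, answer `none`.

t=0: input=5 -> V=0 FIRE
t=1: input=2 -> V=8
t=2: input=2 -> V=13
t=3: input=2 -> V=0 FIRE
t=4: input=4 -> V=0 FIRE
t=5: input=2 -> V=8
t=6: input=4 -> V=0 FIRE
t=7: input=4 -> V=0 FIRE
t=8: input=3 -> V=12
t=9: input=2 -> V=0 FIRE
t=10: input=2 -> V=8
t=11: input=4 -> V=0 FIRE
t=12: input=1 -> V=4

Answer: 3 1 2 1 2 2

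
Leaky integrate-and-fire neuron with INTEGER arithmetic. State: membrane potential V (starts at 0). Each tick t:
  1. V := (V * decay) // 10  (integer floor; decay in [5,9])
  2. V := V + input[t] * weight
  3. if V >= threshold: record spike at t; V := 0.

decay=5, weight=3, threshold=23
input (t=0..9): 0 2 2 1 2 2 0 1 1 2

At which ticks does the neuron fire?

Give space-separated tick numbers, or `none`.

t=0: input=0 -> V=0
t=1: input=2 -> V=6
t=2: input=2 -> V=9
t=3: input=1 -> V=7
t=4: input=2 -> V=9
t=5: input=2 -> V=10
t=6: input=0 -> V=5
t=7: input=1 -> V=5
t=8: input=1 -> V=5
t=9: input=2 -> V=8

Answer: none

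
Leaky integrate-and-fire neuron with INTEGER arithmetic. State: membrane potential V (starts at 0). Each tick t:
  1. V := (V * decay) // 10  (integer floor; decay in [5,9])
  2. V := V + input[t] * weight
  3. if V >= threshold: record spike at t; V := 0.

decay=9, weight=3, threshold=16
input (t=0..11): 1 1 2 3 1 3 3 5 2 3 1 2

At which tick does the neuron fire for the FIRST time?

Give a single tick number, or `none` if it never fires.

t=0: input=1 -> V=3
t=1: input=1 -> V=5
t=2: input=2 -> V=10
t=3: input=3 -> V=0 FIRE
t=4: input=1 -> V=3
t=5: input=3 -> V=11
t=6: input=3 -> V=0 FIRE
t=7: input=5 -> V=15
t=8: input=2 -> V=0 FIRE
t=9: input=3 -> V=9
t=10: input=1 -> V=11
t=11: input=2 -> V=15

Answer: 3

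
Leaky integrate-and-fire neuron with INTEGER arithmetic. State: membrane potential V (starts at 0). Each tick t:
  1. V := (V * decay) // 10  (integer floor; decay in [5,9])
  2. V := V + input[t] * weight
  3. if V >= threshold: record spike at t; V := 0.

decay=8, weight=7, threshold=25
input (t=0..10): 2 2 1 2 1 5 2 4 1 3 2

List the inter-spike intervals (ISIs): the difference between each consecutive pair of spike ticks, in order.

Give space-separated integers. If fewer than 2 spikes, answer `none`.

t=0: input=2 -> V=14
t=1: input=2 -> V=0 FIRE
t=2: input=1 -> V=7
t=3: input=2 -> V=19
t=4: input=1 -> V=22
t=5: input=5 -> V=0 FIRE
t=6: input=2 -> V=14
t=7: input=4 -> V=0 FIRE
t=8: input=1 -> V=7
t=9: input=3 -> V=0 FIRE
t=10: input=2 -> V=14

Answer: 4 2 2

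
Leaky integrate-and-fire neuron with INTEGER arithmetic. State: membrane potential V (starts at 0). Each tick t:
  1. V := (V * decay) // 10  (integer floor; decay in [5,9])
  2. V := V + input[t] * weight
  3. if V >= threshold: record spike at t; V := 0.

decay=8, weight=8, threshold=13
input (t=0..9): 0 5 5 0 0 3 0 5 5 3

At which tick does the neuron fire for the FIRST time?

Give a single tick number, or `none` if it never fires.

Answer: 1

Derivation:
t=0: input=0 -> V=0
t=1: input=5 -> V=0 FIRE
t=2: input=5 -> V=0 FIRE
t=3: input=0 -> V=0
t=4: input=0 -> V=0
t=5: input=3 -> V=0 FIRE
t=6: input=0 -> V=0
t=7: input=5 -> V=0 FIRE
t=8: input=5 -> V=0 FIRE
t=9: input=3 -> V=0 FIRE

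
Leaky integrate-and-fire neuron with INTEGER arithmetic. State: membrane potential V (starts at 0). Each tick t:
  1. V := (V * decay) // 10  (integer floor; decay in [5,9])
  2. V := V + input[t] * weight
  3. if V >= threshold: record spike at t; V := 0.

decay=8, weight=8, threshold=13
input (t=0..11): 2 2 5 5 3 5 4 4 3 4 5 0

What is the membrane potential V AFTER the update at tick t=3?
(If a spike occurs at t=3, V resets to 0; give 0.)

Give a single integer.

Answer: 0

Derivation:
t=0: input=2 -> V=0 FIRE
t=1: input=2 -> V=0 FIRE
t=2: input=5 -> V=0 FIRE
t=3: input=5 -> V=0 FIRE
t=4: input=3 -> V=0 FIRE
t=5: input=5 -> V=0 FIRE
t=6: input=4 -> V=0 FIRE
t=7: input=4 -> V=0 FIRE
t=8: input=3 -> V=0 FIRE
t=9: input=4 -> V=0 FIRE
t=10: input=5 -> V=0 FIRE
t=11: input=0 -> V=0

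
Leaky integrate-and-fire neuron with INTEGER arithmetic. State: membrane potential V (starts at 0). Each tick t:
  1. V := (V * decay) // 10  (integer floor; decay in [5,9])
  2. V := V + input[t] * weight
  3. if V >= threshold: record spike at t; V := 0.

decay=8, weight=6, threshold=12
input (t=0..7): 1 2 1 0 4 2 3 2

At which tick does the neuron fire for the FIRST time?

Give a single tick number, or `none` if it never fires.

t=0: input=1 -> V=6
t=1: input=2 -> V=0 FIRE
t=2: input=1 -> V=6
t=3: input=0 -> V=4
t=4: input=4 -> V=0 FIRE
t=5: input=2 -> V=0 FIRE
t=6: input=3 -> V=0 FIRE
t=7: input=2 -> V=0 FIRE

Answer: 1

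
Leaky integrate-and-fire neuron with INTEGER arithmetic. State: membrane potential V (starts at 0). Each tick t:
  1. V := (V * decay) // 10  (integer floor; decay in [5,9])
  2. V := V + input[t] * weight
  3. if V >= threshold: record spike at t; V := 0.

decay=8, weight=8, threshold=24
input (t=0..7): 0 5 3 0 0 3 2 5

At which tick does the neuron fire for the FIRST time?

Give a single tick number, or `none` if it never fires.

Answer: 1

Derivation:
t=0: input=0 -> V=0
t=1: input=5 -> V=0 FIRE
t=2: input=3 -> V=0 FIRE
t=3: input=0 -> V=0
t=4: input=0 -> V=0
t=5: input=3 -> V=0 FIRE
t=6: input=2 -> V=16
t=7: input=5 -> V=0 FIRE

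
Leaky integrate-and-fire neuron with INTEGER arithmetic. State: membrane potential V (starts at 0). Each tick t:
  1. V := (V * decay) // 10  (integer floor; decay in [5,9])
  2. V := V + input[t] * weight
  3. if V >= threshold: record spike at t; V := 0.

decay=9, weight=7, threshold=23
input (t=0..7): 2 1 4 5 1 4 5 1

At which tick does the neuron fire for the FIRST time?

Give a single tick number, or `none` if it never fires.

Answer: 2

Derivation:
t=0: input=2 -> V=14
t=1: input=1 -> V=19
t=2: input=4 -> V=0 FIRE
t=3: input=5 -> V=0 FIRE
t=4: input=1 -> V=7
t=5: input=4 -> V=0 FIRE
t=6: input=5 -> V=0 FIRE
t=7: input=1 -> V=7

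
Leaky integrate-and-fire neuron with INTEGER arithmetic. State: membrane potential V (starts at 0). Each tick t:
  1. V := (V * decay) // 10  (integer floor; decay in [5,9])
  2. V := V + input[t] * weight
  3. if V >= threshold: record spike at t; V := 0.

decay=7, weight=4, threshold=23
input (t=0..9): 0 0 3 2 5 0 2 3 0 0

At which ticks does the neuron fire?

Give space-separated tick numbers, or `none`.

Answer: 4

Derivation:
t=0: input=0 -> V=0
t=1: input=0 -> V=0
t=2: input=3 -> V=12
t=3: input=2 -> V=16
t=4: input=5 -> V=0 FIRE
t=5: input=0 -> V=0
t=6: input=2 -> V=8
t=7: input=3 -> V=17
t=8: input=0 -> V=11
t=9: input=0 -> V=7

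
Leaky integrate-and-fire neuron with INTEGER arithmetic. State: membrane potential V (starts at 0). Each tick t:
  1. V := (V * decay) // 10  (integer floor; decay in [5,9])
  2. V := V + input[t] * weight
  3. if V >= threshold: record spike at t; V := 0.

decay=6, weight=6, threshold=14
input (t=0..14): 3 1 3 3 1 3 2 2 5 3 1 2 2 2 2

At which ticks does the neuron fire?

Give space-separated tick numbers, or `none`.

t=0: input=3 -> V=0 FIRE
t=1: input=1 -> V=6
t=2: input=3 -> V=0 FIRE
t=3: input=3 -> V=0 FIRE
t=4: input=1 -> V=6
t=5: input=3 -> V=0 FIRE
t=6: input=2 -> V=12
t=7: input=2 -> V=0 FIRE
t=8: input=5 -> V=0 FIRE
t=9: input=3 -> V=0 FIRE
t=10: input=1 -> V=6
t=11: input=2 -> V=0 FIRE
t=12: input=2 -> V=12
t=13: input=2 -> V=0 FIRE
t=14: input=2 -> V=12

Answer: 0 2 3 5 7 8 9 11 13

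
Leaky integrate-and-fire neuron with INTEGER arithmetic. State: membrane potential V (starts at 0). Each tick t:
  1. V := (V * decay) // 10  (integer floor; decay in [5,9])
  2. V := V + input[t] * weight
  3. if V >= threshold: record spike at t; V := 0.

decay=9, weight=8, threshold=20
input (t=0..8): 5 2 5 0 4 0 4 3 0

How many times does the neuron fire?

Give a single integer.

t=0: input=5 -> V=0 FIRE
t=1: input=2 -> V=16
t=2: input=5 -> V=0 FIRE
t=3: input=0 -> V=0
t=4: input=4 -> V=0 FIRE
t=5: input=0 -> V=0
t=6: input=4 -> V=0 FIRE
t=7: input=3 -> V=0 FIRE
t=8: input=0 -> V=0

Answer: 5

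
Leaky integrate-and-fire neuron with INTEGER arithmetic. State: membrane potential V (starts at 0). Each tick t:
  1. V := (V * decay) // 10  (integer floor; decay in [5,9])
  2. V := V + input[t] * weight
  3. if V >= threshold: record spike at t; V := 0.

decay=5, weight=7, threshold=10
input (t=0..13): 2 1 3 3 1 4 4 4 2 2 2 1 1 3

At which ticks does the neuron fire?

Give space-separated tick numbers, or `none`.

t=0: input=2 -> V=0 FIRE
t=1: input=1 -> V=7
t=2: input=3 -> V=0 FIRE
t=3: input=3 -> V=0 FIRE
t=4: input=1 -> V=7
t=5: input=4 -> V=0 FIRE
t=6: input=4 -> V=0 FIRE
t=7: input=4 -> V=0 FIRE
t=8: input=2 -> V=0 FIRE
t=9: input=2 -> V=0 FIRE
t=10: input=2 -> V=0 FIRE
t=11: input=1 -> V=7
t=12: input=1 -> V=0 FIRE
t=13: input=3 -> V=0 FIRE

Answer: 0 2 3 5 6 7 8 9 10 12 13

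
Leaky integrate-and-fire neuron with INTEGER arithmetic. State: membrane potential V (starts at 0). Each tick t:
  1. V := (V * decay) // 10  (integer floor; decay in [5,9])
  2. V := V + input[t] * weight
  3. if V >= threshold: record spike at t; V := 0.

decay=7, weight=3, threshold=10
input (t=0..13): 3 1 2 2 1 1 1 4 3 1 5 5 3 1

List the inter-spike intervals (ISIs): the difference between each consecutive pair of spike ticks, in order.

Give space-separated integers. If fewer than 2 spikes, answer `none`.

Answer: 5 3 1

Derivation:
t=0: input=3 -> V=9
t=1: input=1 -> V=9
t=2: input=2 -> V=0 FIRE
t=3: input=2 -> V=6
t=4: input=1 -> V=7
t=5: input=1 -> V=7
t=6: input=1 -> V=7
t=7: input=4 -> V=0 FIRE
t=8: input=3 -> V=9
t=9: input=1 -> V=9
t=10: input=5 -> V=0 FIRE
t=11: input=5 -> V=0 FIRE
t=12: input=3 -> V=9
t=13: input=1 -> V=9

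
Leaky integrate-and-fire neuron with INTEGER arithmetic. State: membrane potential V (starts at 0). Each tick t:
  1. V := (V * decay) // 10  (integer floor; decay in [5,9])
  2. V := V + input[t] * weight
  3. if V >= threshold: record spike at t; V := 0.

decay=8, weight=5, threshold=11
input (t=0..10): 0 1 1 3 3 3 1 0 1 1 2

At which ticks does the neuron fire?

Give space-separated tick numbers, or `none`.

Answer: 3 4 5 9

Derivation:
t=0: input=0 -> V=0
t=1: input=1 -> V=5
t=2: input=1 -> V=9
t=3: input=3 -> V=0 FIRE
t=4: input=3 -> V=0 FIRE
t=5: input=3 -> V=0 FIRE
t=6: input=1 -> V=5
t=7: input=0 -> V=4
t=8: input=1 -> V=8
t=9: input=1 -> V=0 FIRE
t=10: input=2 -> V=10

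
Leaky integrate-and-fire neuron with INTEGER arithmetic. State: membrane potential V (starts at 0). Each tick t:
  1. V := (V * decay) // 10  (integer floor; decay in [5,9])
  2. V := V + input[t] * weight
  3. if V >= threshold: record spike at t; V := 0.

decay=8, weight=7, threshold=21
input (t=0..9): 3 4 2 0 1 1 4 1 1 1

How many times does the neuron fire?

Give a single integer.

t=0: input=3 -> V=0 FIRE
t=1: input=4 -> V=0 FIRE
t=2: input=2 -> V=14
t=3: input=0 -> V=11
t=4: input=1 -> V=15
t=5: input=1 -> V=19
t=6: input=4 -> V=0 FIRE
t=7: input=1 -> V=7
t=8: input=1 -> V=12
t=9: input=1 -> V=16

Answer: 3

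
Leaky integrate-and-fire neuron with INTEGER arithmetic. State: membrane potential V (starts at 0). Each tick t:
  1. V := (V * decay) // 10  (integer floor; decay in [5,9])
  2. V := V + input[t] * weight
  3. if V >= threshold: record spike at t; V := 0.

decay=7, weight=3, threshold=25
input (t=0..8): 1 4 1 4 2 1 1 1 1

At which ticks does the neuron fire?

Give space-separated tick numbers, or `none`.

Answer: none

Derivation:
t=0: input=1 -> V=3
t=1: input=4 -> V=14
t=2: input=1 -> V=12
t=3: input=4 -> V=20
t=4: input=2 -> V=20
t=5: input=1 -> V=17
t=6: input=1 -> V=14
t=7: input=1 -> V=12
t=8: input=1 -> V=11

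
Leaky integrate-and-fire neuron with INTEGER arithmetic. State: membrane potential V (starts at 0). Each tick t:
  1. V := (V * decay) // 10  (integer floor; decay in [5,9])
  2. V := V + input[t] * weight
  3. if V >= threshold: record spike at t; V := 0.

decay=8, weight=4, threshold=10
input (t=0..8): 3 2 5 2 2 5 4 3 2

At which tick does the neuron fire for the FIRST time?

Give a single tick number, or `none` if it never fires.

t=0: input=3 -> V=0 FIRE
t=1: input=2 -> V=8
t=2: input=5 -> V=0 FIRE
t=3: input=2 -> V=8
t=4: input=2 -> V=0 FIRE
t=5: input=5 -> V=0 FIRE
t=6: input=4 -> V=0 FIRE
t=7: input=3 -> V=0 FIRE
t=8: input=2 -> V=8

Answer: 0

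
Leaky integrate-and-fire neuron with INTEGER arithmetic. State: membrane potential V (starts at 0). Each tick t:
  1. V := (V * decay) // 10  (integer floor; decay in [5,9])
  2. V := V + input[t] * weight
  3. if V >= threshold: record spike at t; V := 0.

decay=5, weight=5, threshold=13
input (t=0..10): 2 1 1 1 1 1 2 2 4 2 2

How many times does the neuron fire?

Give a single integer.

Answer: 3

Derivation:
t=0: input=2 -> V=10
t=1: input=1 -> V=10
t=2: input=1 -> V=10
t=3: input=1 -> V=10
t=4: input=1 -> V=10
t=5: input=1 -> V=10
t=6: input=2 -> V=0 FIRE
t=7: input=2 -> V=10
t=8: input=4 -> V=0 FIRE
t=9: input=2 -> V=10
t=10: input=2 -> V=0 FIRE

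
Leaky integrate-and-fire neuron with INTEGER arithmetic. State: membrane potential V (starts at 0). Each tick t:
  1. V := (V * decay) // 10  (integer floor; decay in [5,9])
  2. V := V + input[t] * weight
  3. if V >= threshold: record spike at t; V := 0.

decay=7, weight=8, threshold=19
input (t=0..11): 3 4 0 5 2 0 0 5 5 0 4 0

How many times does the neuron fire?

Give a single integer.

Answer: 6

Derivation:
t=0: input=3 -> V=0 FIRE
t=1: input=4 -> V=0 FIRE
t=2: input=0 -> V=0
t=3: input=5 -> V=0 FIRE
t=4: input=2 -> V=16
t=5: input=0 -> V=11
t=6: input=0 -> V=7
t=7: input=5 -> V=0 FIRE
t=8: input=5 -> V=0 FIRE
t=9: input=0 -> V=0
t=10: input=4 -> V=0 FIRE
t=11: input=0 -> V=0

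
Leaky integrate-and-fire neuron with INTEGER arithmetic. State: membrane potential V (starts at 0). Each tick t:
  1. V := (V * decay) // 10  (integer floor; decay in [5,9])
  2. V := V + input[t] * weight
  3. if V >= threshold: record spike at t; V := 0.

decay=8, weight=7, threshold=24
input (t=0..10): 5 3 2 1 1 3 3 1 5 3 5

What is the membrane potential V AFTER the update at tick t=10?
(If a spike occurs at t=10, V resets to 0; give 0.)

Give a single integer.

t=0: input=5 -> V=0 FIRE
t=1: input=3 -> V=21
t=2: input=2 -> V=0 FIRE
t=3: input=1 -> V=7
t=4: input=1 -> V=12
t=5: input=3 -> V=0 FIRE
t=6: input=3 -> V=21
t=7: input=1 -> V=23
t=8: input=5 -> V=0 FIRE
t=9: input=3 -> V=21
t=10: input=5 -> V=0 FIRE

Answer: 0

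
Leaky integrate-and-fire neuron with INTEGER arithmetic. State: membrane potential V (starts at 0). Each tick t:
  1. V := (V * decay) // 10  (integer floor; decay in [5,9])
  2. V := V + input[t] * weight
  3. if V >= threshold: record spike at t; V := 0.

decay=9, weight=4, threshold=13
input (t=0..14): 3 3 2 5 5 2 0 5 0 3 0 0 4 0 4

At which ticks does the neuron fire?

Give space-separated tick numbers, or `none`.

t=0: input=3 -> V=12
t=1: input=3 -> V=0 FIRE
t=2: input=2 -> V=8
t=3: input=5 -> V=0 FIRE
t=4: input=5 -> V=0 FIRE
t=5: input=2 -> V=8
t=6: input=0 -> V=7
t=7: input=5 -> V=0 FIRE
t=8: input=0 -> V=0
t=9: input=3 -> V=12
t=10: input=0 -> V=10
t=11: input=0 -> V=9
t=12: input=4 -> V=0 FIRE
t=13: input=0 -> V=0
t=14: input=4 -> V=0 FIRE

Answer: 1 3 4 7 12 14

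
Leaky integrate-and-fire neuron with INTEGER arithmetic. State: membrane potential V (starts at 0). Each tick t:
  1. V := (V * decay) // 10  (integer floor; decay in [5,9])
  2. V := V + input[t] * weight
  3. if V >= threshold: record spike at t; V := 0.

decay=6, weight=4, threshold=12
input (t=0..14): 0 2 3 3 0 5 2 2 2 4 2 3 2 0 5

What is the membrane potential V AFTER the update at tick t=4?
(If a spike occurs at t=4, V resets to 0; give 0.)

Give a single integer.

Answer: 0

Derivation:
t=0: input=0 -> V=0
t=1: input=2 -> V=8
t=2: input=3 -> V=0 FIRE
t=3: input=3 -> V=0 FIRE
t=4: input=0 -> V=0
t=5: input=5 -> V=0 FIRE
t=6: input=2 -> V=8
t=7: input=2 -> V=0 FIRE
t=8: input=2 -> V=8
t=9: input=4 -> V=0 FIRE
t=10: input=2 -> V=8
t=11: input=3 -> V=0 FIRE
t=12: input=2 -> V=8
t=13: input=0 -> V=4
t=14: input=5 -> V=0 FIRE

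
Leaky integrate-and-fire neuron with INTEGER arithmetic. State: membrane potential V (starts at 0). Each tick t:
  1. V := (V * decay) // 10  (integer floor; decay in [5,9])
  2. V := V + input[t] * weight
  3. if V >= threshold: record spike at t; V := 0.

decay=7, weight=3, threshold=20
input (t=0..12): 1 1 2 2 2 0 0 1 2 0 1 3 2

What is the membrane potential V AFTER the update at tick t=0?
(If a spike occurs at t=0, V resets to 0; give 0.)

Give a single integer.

t=0: input=1 -> V=3
t=1: input=1 -> V=5
t=2: input=2 -> V=9
t=3: input=2 -> V=12
t=4: input=2 -> V=14
t=5: input=0 -> V=9
t=6: input=0 -> V=6
t=7: input=1 -> V=7
t=8: input=2 -> V=10
t=9: input=0 -> V=7
t=10: input=1 -> V=7
t=11: input=3 -> V=13
t=12: input=2 -> V=15

Answer: 3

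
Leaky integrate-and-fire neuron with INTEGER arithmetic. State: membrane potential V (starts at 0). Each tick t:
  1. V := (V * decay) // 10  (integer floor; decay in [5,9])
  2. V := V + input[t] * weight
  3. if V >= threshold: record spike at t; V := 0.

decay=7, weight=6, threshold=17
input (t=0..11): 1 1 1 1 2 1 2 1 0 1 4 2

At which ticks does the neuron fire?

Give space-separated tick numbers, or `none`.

t=0: input=1 -> V=6
t=1: input=1 -> V=10
t=2: input=1 -> V=13
t=3: input=1 -> V=15
t=4: input=2 -> V=0 FIRE
t=5: input=1 -> V=6
t=6: input=2 -> V=16
t=7: input=1 -> V=0 FIRE
t=8: input=0 -> V=0
t=9: input=1 -> V=6
t=10: input=4 -> V=0 FIRE
t=11: input=2 -> V=12

Answer: 4 7 10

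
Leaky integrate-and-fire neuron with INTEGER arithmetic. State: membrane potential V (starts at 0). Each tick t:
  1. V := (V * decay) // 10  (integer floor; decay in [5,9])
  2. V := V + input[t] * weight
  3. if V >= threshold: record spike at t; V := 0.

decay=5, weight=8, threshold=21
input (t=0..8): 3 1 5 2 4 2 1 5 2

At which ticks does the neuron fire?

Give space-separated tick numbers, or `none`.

t=0: input=3 -> V=0 FIRE
t=1: input=1 -> V=8
t=2: input=5 -> V=0 FIRE
t=3: input=2 -> V=16
t=4: input=4 -> V=0 FIRE
t=5: input=2 -> V=16
t=6: input=1 -> V=16
t=7: input=5 -> V=0 FIRE
t=8: input=2 -> V=16

Answer: 0 2 4 7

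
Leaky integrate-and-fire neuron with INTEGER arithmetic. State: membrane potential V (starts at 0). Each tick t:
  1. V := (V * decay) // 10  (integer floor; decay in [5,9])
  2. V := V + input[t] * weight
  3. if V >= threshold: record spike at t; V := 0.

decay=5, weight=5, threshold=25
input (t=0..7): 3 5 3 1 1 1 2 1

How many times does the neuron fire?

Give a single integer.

t=0: input=3 -> V=15
t=1: input=5 -> V=0 FIRE
t=2: input=3 -> V=15
t=3: input=1 -> V=12
t=4: input=1 -> V=11
t=5: input=1 -> V=10
t=6: input=2 -> V=15
t=7: input=1 -> V=12

Answer: 1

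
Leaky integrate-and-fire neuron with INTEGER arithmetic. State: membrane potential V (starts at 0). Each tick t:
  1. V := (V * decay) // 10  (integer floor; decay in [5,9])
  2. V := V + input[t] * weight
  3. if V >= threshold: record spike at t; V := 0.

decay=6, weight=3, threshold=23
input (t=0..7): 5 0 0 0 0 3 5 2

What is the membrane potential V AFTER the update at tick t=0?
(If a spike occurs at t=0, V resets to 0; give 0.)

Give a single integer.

t=0: input=5 -> V=15
t=1: input=0 -> V=9
t=2: input=0 -> V=5
t=3: input=0 -> V=3
t=4: input=0 -> V=1
t=5: input=3 -> V=9
t=6: input=5 -> V=20
t=7: input=2 -> V=18

Answer: 15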